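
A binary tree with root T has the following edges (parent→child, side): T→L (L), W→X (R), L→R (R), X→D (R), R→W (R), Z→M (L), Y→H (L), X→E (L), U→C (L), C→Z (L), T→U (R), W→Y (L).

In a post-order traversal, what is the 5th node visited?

Post-order visits the left subtree, then the right subtree, then the node.
At T: go left to L.
  At L: no left child.
  At L: go right to R.
    At R: no left child.
    At R: go right to W.
      At W: go left to Y.
        At Y: go left to H.
          H is a leaf — visit H.
        At Y: no right child.
        Visit Y.
      At W: go right to X.
        At X: go left to E.
          E is a leaf — visit E.
        At X: go right to D.
          D is a leaf — visit D.
        Visit X.
      Visit W.
    Visit R.
  Visit L.
At T: go right to U.
  At U: go left to C.
    At C: go left to Z.
      At Z: go left to M.
        M is a leaf — visit M.
      At Z: no right child.
      Visit Z.
    At C: no right child.
    Visit C.
  At U: no right child.
  Visit U.
Visit T.
Full post-order sequence: H, Y, E, D, X, W, R, L, M, Z, C, U, T.

X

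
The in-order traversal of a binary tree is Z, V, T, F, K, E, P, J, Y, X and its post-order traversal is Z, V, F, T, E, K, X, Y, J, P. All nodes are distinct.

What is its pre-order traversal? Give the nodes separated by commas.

The last element of post-order is the root; it splits in-order into left and right subtrees.
Root P: left subtree has 6 nodes {Z, V, T, F, K, E}, right has 3 {J, Y, X}.
  Root K: left subtree has 4 nodes {Z, V, T, F}, right has 1 {E}.
    Root T: left subtree has 2 nodes {Z, V}, right has 1 {F}.
      Root V: left subtree has 1 node {Z}, right has 0 { }.
  Root J: left subtree has 0 nodes { }, right has 2 {Y, X}.
    Root Y: left subtree has 0 nodes { }, right has 1 {X}.

P, K, T, V, Z, F, E, J, Y, X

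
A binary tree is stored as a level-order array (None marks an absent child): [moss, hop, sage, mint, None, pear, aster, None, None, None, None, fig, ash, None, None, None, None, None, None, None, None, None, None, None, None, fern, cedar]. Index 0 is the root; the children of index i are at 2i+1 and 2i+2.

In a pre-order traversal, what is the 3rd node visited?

Pre-order visits the node, then its left subtree, then its right subtree.
Visit moss.
At moss: go left to hop.
  Visit hop.
  At hop: go left to mint.
    mint is a leaf — visit mint.
  At hop: no right child.
At moss: go right to sage.
  Visit sage.
  At sage: go left to pear.
    Visit pear.
    At pear: go left to fig.
      fig is a leaf — visit fig.
    At pear: go right to ash.
      Visit ash.
      At ash: go left to fern.
        fern is a leaf — visit fern.
      At ash: go right to cedar.
        cedar is a leaf — visit cedar.
  At sage: go right to aster.
    aster is a leaf — visit aster.
Full pre-order sequence: moss, hop, mint, sage, pear, fig, ash, fern, cedar, aster.

mint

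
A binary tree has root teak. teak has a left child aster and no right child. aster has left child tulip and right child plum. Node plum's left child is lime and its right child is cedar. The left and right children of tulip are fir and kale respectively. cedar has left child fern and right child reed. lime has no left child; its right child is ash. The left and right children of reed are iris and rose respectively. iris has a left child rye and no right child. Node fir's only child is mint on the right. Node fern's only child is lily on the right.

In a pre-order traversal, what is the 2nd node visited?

Pre-order visits the node, then its left subtree, then its right subtree.
Visit teak.
At teak: go left to aster.
  Visit aster.
  At aster: go left to tulip.
    Visit tulip.
    At tulip: go left to fir.
      Visit fir.
      At fir: no left child.
      At fir: go right to mint.
        mint is a leaf — visit mint.
    At tulip: go right to kale.
      kale is a leaf — visit kale.
  At aster: go right to plum.
    Visit plum.
    At plum: go left to lime.
      Visit lime.
      At lime: no left child.
      At lime: go right to ash.
        ash is a leaf — visit ash.
    At plum: go right to cedar.
      Visit cedar.
      At cedar: go left to fern.
        Visit fern.
        At fern: no left child.
        At fern: go right to lily.
          lily is a leaf — visit lily.
      At cedar: go right to reed.
        Visit reed.
        At reed: go left to iris.
          Visit iris.
          At iris: go left to rye.
            rye is a leaf — visit rye.
          At iris: no right child.
        At reed: go right to rose.
          rose is a leaf — visit rose.
At teak: no right child.
Full pre-order sequence: teak, aster, tulip, fir, mint, kale, plum, lime, ash, cedar, fern, lily, reed, iris, rye, rose.

aster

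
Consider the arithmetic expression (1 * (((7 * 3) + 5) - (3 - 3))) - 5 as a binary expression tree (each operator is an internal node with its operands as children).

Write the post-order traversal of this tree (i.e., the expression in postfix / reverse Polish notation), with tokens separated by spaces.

Post-order on an expression tree gives postfix notation: for each operator, emit left operand, right operand, then the operator.

1 7 3 * 5 + 3 3 - - * 5 -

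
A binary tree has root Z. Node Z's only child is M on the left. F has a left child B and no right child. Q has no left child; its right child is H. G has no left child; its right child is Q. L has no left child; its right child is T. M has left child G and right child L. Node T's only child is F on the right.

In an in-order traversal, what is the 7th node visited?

B

In-order visits the left subtree, then the node, then the right subtree.
At Z: go left to M.
  At M: go left to G.
    At G: no left child.
    Visit G.
    At G: go right to Q.
      At Q: no left child.
      Visit Q.
      At Q: go right to H.
        H is a leaf — visit H.
  Visit M.
  At M: go right to L.
    At L: no left child.
    Visit L.
    At L: go right to T.
      At T: no left child.
      Visit T.
      At T: go right to F.
        At F: go left to B.
          B is a leaf — visit B.
        Visit F.
        At F: no right child.
Visit Z.
At Z: no right child.
Full in-order sequence: G, Q, H, M, L, T, B, F, Z.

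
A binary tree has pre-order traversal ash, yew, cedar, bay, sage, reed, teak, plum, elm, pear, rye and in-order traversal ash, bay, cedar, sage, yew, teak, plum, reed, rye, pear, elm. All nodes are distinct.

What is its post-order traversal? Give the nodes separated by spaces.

bay sage cedar plum teak rye pear elm reed yew ash

The first element of pre-order is the root; it splits in-order into left and right subtrees.
Root ash: left subtree has 0 nodes { }, right has 10 {bay, cedar, sage, yew, teak, plum, reed, rye, pear, elm}.
  Root yew: left subtree has 3 nodes {bay, cedar, sage}, right has 6 {teak, plum, reed, rye, pear, elm}.
    Root cedar: left subtree has 1 node {bay}, right has 1 {sage}.
    Root reed: left subtree has 2 nodes {teak, plum}, right has 3 {rye, pear, elm}.
      Root teak: left subtree has 0 nodes { }, right has 1 {plum}.
      Root elm: left subtree has 2 nodes {rye, pear}, right has 0 { }.
        Root pear: left subtree has 1 node {rye}, right has 0 { }.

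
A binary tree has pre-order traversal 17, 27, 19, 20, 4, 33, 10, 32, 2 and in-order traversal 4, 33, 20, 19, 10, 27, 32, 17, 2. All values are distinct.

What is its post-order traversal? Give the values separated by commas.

33, 4, 20, 10, 19, 32, 27, 2, 17

The first element of pre-order is the root; it splits in-order into left and right subtrees.
Root 17: left subtree has 7 nodes {4, 33, 20, 19, 10, 27, 32}, right has 1 {2}.
  Root 27: left subtree has 5 nodes {4, 33, 20, 19, 10}, right has 1 {32}.
    Root 19: left subtree has 3 nodes {4, 33, 20}, right has 1 {10}.
      Root 20: left subtree has 2 nodes {4, 33}, right has 0 { }.
        Root 4: left subtree has 0 nodes { }, right has 1 {33}.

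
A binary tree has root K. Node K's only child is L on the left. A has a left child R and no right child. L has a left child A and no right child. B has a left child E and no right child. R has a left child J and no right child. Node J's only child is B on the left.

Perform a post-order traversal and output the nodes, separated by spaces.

Post-order visits the left subtree, then the right subtree, then the node.
At K: go left to L.
  At L: go left to A.
    At A: go left to R.
      At R: go left to J.
        At J: go left to B.
          At B: go left to E.
            E is a leaf — visit E.
          At B: no right child.
          Visit B.
        At J: no right child.
        Visit J.
      At R: no right child.
      Visit R.
    At A: no right child.
    Visit A.
  At L: no right child.
  Visit L.
At K: no right child.
Visit K.

E B J R A L K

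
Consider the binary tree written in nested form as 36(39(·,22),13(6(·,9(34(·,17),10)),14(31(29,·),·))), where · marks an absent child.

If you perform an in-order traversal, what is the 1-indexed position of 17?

In-order visits the left subtree, then the node, then the right subtree.
At 36: go left to 39.
  At 39: no left child.
  Visit 39.
  At 39: go right to 22.
    22 is a leaf — visit 22.
Visit 36.
At 36: go right to 13.
  At 13: go left to 6.
    At 6: no left child.
    Visit 6.
    At 6: go right to 9.
      At 9: go left to 34.
        At 34: no left child.
        Visit 34.
        At 34: go right to 17.
          17 is a leaf — visit 17.
      Visit 9.
      At 9: go right to 10.
        10 is a leaf — visit 10.
  Visit 13.
  At 13: go right to 14.
    At 14: go left to 31.
      At 31: go left to 29.
        29 is a leaf — visit 29.
      Visit 31.
      At 31: no right child.
    Visit 14.
    At 14: no right child.
Full in-order sequence: 39, 22, 36, 6, 34, 17, 9, 10, 13, 29, 31, 14.

6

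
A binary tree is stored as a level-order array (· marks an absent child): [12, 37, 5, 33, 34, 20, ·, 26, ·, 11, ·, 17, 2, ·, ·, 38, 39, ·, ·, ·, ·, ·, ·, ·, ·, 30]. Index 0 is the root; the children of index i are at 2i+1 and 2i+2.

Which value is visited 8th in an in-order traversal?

In-order visits the left subtree, then the node, then the right subtree.
At 12: go left to 37.
  At 37: go left to 33.
    At 33: go left to 26.
      At 26: go left to 38.
        38 is a leaf — visit 38.
      Visit 26.
      At 26: go right to 39.
        39 is a leaf — visit 39.
    Visit 33.
    At 33: no right child.
  Visit 37.
  At 37: go right to 34.
    At 34: go left to 11.
      11 is a leaf — visit 11.
    Visit 34.
    At 34: no right child.
Visit 12.
At 12: go right to 5.
  At 5: go left to 20.
    At 20: go left to 17.
      17 is a leaf — visit 17.
    Visit 20.
    At 20: go right to 2.
      At 2: go left to 30.
        30 is a leaf — visit 30.
      Visit 2.
      At 2: no right child.
  Visit 5.
  At 5: no right child.
Full in-order sequence: 38, 26, 39, 33, 37, 11, 34, 12, 17, 20, 30, 2, 5.

12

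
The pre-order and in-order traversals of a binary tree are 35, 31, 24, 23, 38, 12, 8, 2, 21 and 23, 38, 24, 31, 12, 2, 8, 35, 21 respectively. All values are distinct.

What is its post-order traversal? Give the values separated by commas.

38, 23, 24, 2, 8, 12, 31, 21, 35

The first element of pre-order is the root; it splits in-order into left and right subtrees.
Root 35: left subtree has 7 nodes {23, 38, 24, 31, 12, 2, 8}, right has 1 {21}.
  Root 31: left subtree has 3 nodes {23, 38, 24}, right has 3 {12, 2, 8}.
    Root 24: left subtree has 2 nodes {23, 38}, right has 0 { }.
      Root 23: left subtree has 0 nodes { }, right has 1 {38}.
    Root 12: left subtree has 0 nodes { }, right has 2 {2, 8}.
      Root 8: left subtree has 1 node {2}, right has 0 { }.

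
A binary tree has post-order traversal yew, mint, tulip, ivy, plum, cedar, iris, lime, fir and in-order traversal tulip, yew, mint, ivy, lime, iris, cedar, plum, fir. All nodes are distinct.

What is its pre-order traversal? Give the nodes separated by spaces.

fir lime ivy tulip mint yew iris cedar plum

The last element of post-order is the root; it splits in-order into left and right subtrees.
Root fir: left subtree has 8 nodes {tulip, yew, mint, ivy, lime, iris, cedar, plum}, right has 0 { }.
  Root lime: left subtree has 4 nodes {tulip, yew, mint, ivy}, right has 3 {iris, cedar, plum}.
    Root ivy: left subtree has 3 nodes {tulip, yew, mint}, right has 0 { }.
      Root tulip: left subtree has 0 nodes { }, right has 2 {yew, mint}.
        Root mint: left subtree has 1 node {yew}, right has 0 { }.
    Root iris: left subtree has 0 nodes { }, right has 2 {cedar, plum}.
      Root cedar: left subtree has 0 nodes { }, right has 1 {plum}.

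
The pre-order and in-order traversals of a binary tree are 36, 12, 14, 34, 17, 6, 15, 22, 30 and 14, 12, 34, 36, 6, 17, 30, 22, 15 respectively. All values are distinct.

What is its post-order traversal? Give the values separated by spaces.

14 34 12 6 30 22 15 17 36

The first element of pre-order is the root; it splits in-order into left and right subtrees.
Root 36: left subtree has 3 nodes {14, 12, 34}, right has 5 {6, 17, 30, 22, 15}.
  Root 12: left subtree has 1 node {14}, right has 1 {34}.
  Root 17: left subtree has 1 node {6}, right has 3 {30, 22, 15}.
    Root 15: left subtree has 2 nodes {30, 22}, right has 0 { }.
      Root 22: left subtree has 1 node {30}, right has 0 { }.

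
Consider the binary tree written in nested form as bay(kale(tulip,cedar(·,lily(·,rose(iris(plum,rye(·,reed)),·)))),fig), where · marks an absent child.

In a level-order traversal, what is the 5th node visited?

Level-order visits nodes level by level from the root, left to right within each level.
Level 0: bay
Level 1: kale, fig
Level 2: tulip, cedar
Level 3: lily
Level 4: rose
Level 5: iris
Level 6: plum, rye
Level 7: reed
Full level-order sequence: bay, kale, fig, tulip, cedar, lily, rose, iris, plum, rye, reed.

cedar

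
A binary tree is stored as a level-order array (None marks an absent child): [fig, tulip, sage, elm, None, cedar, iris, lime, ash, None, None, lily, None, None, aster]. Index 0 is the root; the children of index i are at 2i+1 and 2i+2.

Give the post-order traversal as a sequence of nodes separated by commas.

lime, ash, elm, tulip, lily, cedar, aster, iris, sage, fig

Post-order visits the left subtree, then the right subtree, then the node.
At fig: go left to tulip.
  At tulip: go left to elm.
    At elm: go left to lime.
      lime is a leaf — visit lime.
    At elm: go right to ash.
      ash is a leaf — visit ash.
    Visit elm.
  At tulip: no right child.
  Visit tulip.
At fig: go right to sage.
  At sage: go left to cedar.
    At cedar: go left to lily.
      lily is a leaf — visit lily.
    At cedar: no right child.
    Visit cedar.
  At sage: go right to iris.
    At iris: no left child.
    At iris: go right to aster.
      aster is a leaf — visit aster.
    Visit iris.
  Visit sage.
Visit fig.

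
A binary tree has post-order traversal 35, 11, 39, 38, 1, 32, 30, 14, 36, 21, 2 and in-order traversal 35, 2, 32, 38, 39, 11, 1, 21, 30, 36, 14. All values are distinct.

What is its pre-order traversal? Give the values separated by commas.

2, 35, 21, 32, 1, 38, 39, 11, 36, 30, 14

The last element of post-order is the root; it splits in-order into left and right subtrees.
Root 2: left subtree has 1 node {35}, right has 9 {32, 38, 39, 11, 1, 21, 30, 36, 14}.
  Root 21: left subtree has 5 nodes {32, 38, 39, 11, 1}, right has 3 {30, 36, 14}.
    Root 32: left subtree has 0 nodes { }, right has 4 {38, 39, 11, 1}.
      Root 1: left subtree has 3 nodes {38, 39, 11}, right has 0 { }.
        Root 38: left subtree has 0 nodes { }, right has 2 {39, 11}.
          Root 39: left subtree has 0 nodes { }, right has 1 {11}.
    Root 36: left subtree has 1 node {30}, right has 1 {14}.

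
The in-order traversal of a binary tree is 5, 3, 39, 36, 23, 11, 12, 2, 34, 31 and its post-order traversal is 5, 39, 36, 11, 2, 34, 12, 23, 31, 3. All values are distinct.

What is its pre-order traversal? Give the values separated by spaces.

3 5 31 23 36 39 12 11 34 2

The last element of post-order is the root; it splits in-order into left and right subtrees.
Root 3: left subtree has 1 node {5}, right has 8 {39, 36, 23, 11, 12, 2, 34, 31}.
  Root 31: left subtree has 7 nodes {39, 36, 23, 11, 12, 2, 34}, right has 0 { }.
    Root 23: left subtree has 2 nodes {39, 36}, right has 4 {11, 12, 2, 34}.
      Root 36: left subtree has 1 node {39}, right has 0 { }.
      Root 12: left subtree has 1 node {11}, right has 2 {2, 34}.
        Root 34: left subtree has 1 node {2}, right has 0 { }.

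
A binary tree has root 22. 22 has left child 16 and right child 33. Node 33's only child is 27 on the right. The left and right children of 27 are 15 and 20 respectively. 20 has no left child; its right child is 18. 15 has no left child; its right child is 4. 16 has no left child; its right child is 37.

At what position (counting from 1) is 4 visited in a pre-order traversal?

7

Pre-order visits the node, then its left subtree, then its right subtree.
Visit 22.
At 22: go left to 16.
  Visit 16.
  At 16: no left child.
  At 16: go right to 37.
    37 is a leaf — visit 37.
At 22: go right to 33.
  Visit 33.
  At 33: no left child.
  At 33: go right to 27.
    Visit 27.
    At 27: go left to 15.
      Visit 15.
      At 15: no left child.
      At 15: go right to 4.
        4 is a leaf — visit 4.
    At 27: go right to 20.
      Visit 20.
      At 20: no left child.
      At 20: go right to 18.
        18 is a leaf — visit 18.
Full pre-order sequence: 22, 16, 37, 33, 27, 15, 4, 20, 18.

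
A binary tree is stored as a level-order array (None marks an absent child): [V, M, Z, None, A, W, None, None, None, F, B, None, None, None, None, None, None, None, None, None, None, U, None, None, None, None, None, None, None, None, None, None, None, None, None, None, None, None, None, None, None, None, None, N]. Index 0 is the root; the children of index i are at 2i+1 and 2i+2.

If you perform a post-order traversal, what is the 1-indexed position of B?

Post-order visits the left subtree, then the right subtree, then the node.
At V: go left to M.
  At M: no left child.
  At M: go right to A.
    At A: go left to F.
      F is a leaf — visit F.
    At A: go right to B.
      At B: go left to U.
        At U: go left to N.
          N is a leaf — visit N.
        At U: no right child.
        Visit U.
      At B: no right child.
      Visit B.
    Visit A.
  Visit M.
At V: go right to Z.
  At Z: go left to W.
    W is a leaf — visit W.
  At Z: no right child.
  Visit Z.
Visit V.
Full post-order sequence: F, N, U, B, A, M, W, Z, V.

4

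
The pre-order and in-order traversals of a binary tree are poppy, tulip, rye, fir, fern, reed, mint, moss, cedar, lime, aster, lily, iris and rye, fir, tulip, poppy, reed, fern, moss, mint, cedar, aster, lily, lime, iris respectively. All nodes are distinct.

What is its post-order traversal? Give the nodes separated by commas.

The first element of pre-order is the root; it splits in-order into left and right subtrees.
Root poppy: left subtree has 3 nodes {rye, fir, tulip}, right has 9 {reed, fern, moss, mint, cedar, aster, lily, lime, iris}.
  Root tulip: left subtree has 2 nodes {rye, fir}, right has 0 { }.
    Root rye: left subtree has 0 nodes { }, right has 1 {fir}.
  Root fern: left subtree has 1 node {reed}, right has 7 {moss, mint, cedar, aster, lily, lime, iris}.
    Root mint: left subtree has 1 node {moss}, right has 5 {cedar, aster, lily, lime, iris}.
      Root cedar: left subtree has 0 nodes { }, right has 4 {aster, lily, lime, iris}.
        Root lime: left subtree has 2 nodes {aster, lily}, right has 1 {iris}.
          Root aster: left subtree has 0 nodes { }, right has 1 {lily}.

fir, rye, tulip, reed, moss, lily, aster, iris, lime, cedar, mint, fern, poppy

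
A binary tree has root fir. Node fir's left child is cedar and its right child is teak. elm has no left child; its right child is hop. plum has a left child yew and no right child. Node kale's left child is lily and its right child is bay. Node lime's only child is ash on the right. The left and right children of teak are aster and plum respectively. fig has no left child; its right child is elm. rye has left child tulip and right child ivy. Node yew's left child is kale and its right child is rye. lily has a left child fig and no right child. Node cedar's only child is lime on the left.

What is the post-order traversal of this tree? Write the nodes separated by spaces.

Post-order visits the left subtree, then the right subtree, then the node.
At fir: go left to cedar.
  At cedar: go left to lime.
    At lime: no left child.
    At lime: go right to ash.
      ash is a leaf — visit ash.
    Visit lime.
  At cedar: no right child.
  Visit cedar.
At fir: go right to teak.
  At teak: go left to aster.
    aster is a leaf — visit aster.
  At teak: go right to plum.
    At plum: go left to yew.
      At yew: go left to kale.
        At kale: go left to lily.
          At lily: go left to fig.
            At fig: no left child.
            At fig: go right to elm.
              At elm: no left child.
              At elm: go right to hop.
                hop is a leaf — visit hop.
              Visit elm.
            Visit fig.
          At lily: no right child.
          Visit lily.
        At kale: go right to bay.
          bay is a leaf — visit bay.
        Visit kale.
      At yew: go right to rye.
        At rye: go left to tulip.
          tulip is a leaf — visit tulip.
        At rye: go right to ivy.
          ivy is a leaf — visit ivy.
        Visit rye.
      Visit yew.
    At plum: no right child.
    Visit plum.
  Visit teak.
Visit fir.

ash lime cedar aster hop elm fig lily bay kale tulip ivy rye yew plum teak fir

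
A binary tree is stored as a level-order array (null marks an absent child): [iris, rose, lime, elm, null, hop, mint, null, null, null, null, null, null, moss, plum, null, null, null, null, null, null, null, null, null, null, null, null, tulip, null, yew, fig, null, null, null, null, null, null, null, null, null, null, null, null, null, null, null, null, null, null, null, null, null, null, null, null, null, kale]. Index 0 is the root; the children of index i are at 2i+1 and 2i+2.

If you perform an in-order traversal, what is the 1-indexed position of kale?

7

In-order visits the left subtree, then the node, then the right subtree.
At iris: go left to rose.
  At rose: go left to elm.
    elm is a leaf — visit elm.
  Visit rose.
  At rose: no right child.
Visit iris.
At iris: go right to lime.
  At lime: go left to hop.
    hop is a leaf — visit hop.
  Visit lime.
  At lime: go right to mint.
    At mint: go left to moss.
      At moss: go left to tulip.
        At tulip: no left child.
        Visit tulip.
        At tulip: go right to kale.
          kale is a leaf — visit kale.
      Visit moss.
      At moss: no right child.
    Visit mint.
    At mint: go right to plum.
      At plum: go left to yew.
        yew is a leaf — visit yew.
      Visit plum.
      At plum: go right to fig.
        fig is a leaf — visit fig.
Full in-order sequence: elm, rose, iris, hop, lime, tulip, kale, moss, mint, yew, plum, fig.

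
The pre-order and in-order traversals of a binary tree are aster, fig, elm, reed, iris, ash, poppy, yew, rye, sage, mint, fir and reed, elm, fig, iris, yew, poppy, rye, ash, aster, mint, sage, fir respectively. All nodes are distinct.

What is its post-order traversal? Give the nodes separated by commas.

reed, elm, yew, rye, poppy, ash, iris, fig, mint, fir, sage, aster

The first element of pre-order is the root; it splits in-order into left and right subtrees.
Root aster: left subtree has 8 nodes {reed, elm, fig, iris, yew, poppy, rye, ash}, right has 3 {mint, sage, fir}.
  Root fig: left subtree has 2 nodes {reed, elm}, right has 5 {iris, yew, poppy, rye, ash}.
    Root elm: left subtree has 1 node {reed}, right has 0 { }.
    Root iris: left subtree has 0 nodes { }, right has 4 {yew, poppy, rye, ash}.
      Root ash: left subtree has 3 nodes {yew, poppy, rye}, right has 0 { }.
        Root poppy: left subtree has 1 node {yew}, right has 1 {rye}.
  Root sage: left subtree has 1 node {mint}, right has 1 {fir}.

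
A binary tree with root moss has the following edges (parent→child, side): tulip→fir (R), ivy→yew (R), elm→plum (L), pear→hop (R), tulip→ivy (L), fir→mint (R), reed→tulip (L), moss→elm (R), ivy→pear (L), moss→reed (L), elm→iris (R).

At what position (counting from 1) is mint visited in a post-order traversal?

Post-order visits the left subtree, then the right subtree, then the node.
At moss: go left to reed.
  At reed: go left to tulip.
    At tulip: go left to ivy.
      At ivy: go left to pear.
        At pear: no left child.
        At pear: go right to hop.
          hop is a leaf — visit hop.
        Visit pear.
      At ivy: go right to yew.
        yew is a leaf — visit yew.
      Visit ivy.
    At tulip: go right to fir.
      At fir: no left child.
      At fir: go right to mint.
        mint is a leaf — visit mint.
      Visit fir.
    Visit tulip.
  At reed: no right child.
  Visit reed.
At moss: go right to elm.
  At elm: go left to plum.
    plum is a leaf — visit plum.
  At elm: go right to iris.
    iris is a leaf — visit iris.
  Visit elm.
Visit moss.
Full post-order sequence: hop, pear, yew, ivy, mint, fir, tulip, reed, plum, iris, elm, moss.

5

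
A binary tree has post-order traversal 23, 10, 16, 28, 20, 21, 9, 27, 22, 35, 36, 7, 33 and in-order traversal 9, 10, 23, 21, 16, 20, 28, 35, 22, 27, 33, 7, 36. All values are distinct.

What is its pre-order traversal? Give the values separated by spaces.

33 35 9 21 10 23 20 16 28 22 27 7 36

The last element of post-order is the root; it splits in-order into left and right subtrees.
Root 33: left subtree has 10 nodes {9, 10, 23, 21, 16, 20, 28, 35, 22, 27}, right has 2 {7, 36}.
  Root 35: left subtree has 7 nodes {9, 10, 23, 21, 16, 20, 28}, right has 2 {22, 27}.
    Root 9: left subtree has 0 nodes { }, right has 6 {10, 23, 21, 16, 20, 28}.
      Root 21: left subtree has 2 nodes {10, 23}, right has 3 {16, 20, 28}.
        Root 10: left subtree has 0 nodes { }, right has 1 {23}.
        Root 20: left subtree has 1 node {16}, right has 1 {28}.
    Root 22: left subtree has 0 nodes { }, right has 1 {27}.
  Root 7: left subtree has 0 nodes { }, right has 1 {36}.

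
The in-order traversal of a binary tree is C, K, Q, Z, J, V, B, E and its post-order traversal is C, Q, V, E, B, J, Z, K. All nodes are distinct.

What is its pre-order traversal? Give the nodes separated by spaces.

The last element of post-order is the root; it splits in-order into left and right subtrees.
Root K: left subtree has 1 node {C}, right has 6 {Q, Z, J, V, B, E}.
  Root Z: left subtree has 1 node {Q}, right has 4 {J, V, B, E}.
    Root J: left subtree has 0 nodes { }, right has 3 {V, B, E}.
      Root B: left subtree has 1 node {V}, right has 1 {E}.

K C Z Q J B V E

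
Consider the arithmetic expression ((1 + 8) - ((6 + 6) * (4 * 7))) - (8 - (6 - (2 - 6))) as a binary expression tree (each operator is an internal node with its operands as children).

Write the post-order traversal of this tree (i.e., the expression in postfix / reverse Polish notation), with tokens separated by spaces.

Post-order on an expression tree gives postfix notation: for each operator, emit left operand, right operand, then the operator.

1 8 + 6 6 + 4 7 * * - 8 6 2 6 - - - -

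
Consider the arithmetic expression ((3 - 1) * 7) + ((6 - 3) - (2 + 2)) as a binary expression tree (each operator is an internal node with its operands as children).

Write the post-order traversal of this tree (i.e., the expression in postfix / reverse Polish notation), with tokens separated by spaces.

3 1 - 7 * 6 3 - 2 2 + - +

Post-order on an expression tree gives postfix notation: for each operator, emit left operand, right operand, then the operator.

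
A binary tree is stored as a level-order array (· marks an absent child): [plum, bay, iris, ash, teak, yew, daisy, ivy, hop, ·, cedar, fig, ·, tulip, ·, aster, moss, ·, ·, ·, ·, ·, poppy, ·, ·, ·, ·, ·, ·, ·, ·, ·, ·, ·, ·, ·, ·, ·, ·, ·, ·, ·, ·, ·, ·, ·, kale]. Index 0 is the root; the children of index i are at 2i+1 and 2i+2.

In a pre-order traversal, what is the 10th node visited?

poppy

Pre-order visits the node, then its left subtree, then its right subtree.
Visit plum.
At plum: go left to bay.
  Visit bay.
  At bay: go left to ash.
    Visit ash.
    At ash: go left to ivy.
      Visit ivy.
      At ivy: go left to aster.
        aster is a leaf — visit aster.
      At ivy: go right to moss.
        moss is a leaf — visit moss.
    At ash: go right to hop.
      hop is a leaf — visit hop.
  At bay: go right to teak.
    Visit teak.
    At teak: no left child.
    At teak: go right to cedar.
      Visit cedar.
      At cedar: no left child.
      At cedar: go right to poppy.
        Visit poppy.
        At poppy: no left child.
        At poppy: go right to kale.
          kale is a leaf — visit kale.
At plum: go right to iris.
  Visit iris.
  At iris: go left to yew.
    Visit yew.
    At yew: go left to fig.
      fig is a leaf — visit fig.
    At yew: no right child.
  At iris: go right to daisy.
    Visit daisy.
    At daisy: go left to tulip.
      tulip is a leaf — visit tulip.
    At daisy: no right child.
Full pre-order sequence: plum, bay, ash, ivy, aster, moss, hop, teak, cedar, poppy, kale, iris, yew, fig, daisy, tulip.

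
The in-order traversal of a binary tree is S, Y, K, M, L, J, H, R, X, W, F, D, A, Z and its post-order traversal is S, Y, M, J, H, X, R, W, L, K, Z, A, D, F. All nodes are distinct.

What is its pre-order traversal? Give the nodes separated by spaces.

The last element of post-order is the root; it splits in-order into left and right subtrees.
Root F: left subtree has 10 nodes {S, Y, K, M, L, J, H, R, X, W}, right has 3 {D, A, Z}.
  Root K: left subtree has 2 nodes {S, Y}, right has 7 {M, L, J, H, R, X, W}.
    Root Y: left subtree has 1 node {S}, right has 0 { }.
    Root L: left subtree has 1 node {M}, right has 5 {J, H, R, X, W}.
      Root W: left subtree has 4 nodes {J, H, R, X}, right has 0 { }.
        Root R: left subtree has 2 nodes {J, H}, right has 1 {X}.
          Root H: left subtree has 1 node {J}, right has 0 { }.
  Root D: left subtree has 0 nodes { }, right has 2 {A, Z}.
    Root A: left subtree has 0 nodes { }, right has 1 {Z}.

F K Y S L M W R H J X D A Z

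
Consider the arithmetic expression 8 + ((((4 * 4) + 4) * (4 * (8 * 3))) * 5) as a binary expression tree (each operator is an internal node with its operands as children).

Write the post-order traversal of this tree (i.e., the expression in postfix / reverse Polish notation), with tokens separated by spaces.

8 4 4 * 4 + 4 8 3 * * * 5 * +

Post-order on an expression tree gives postfix notation: for each operator, emit left operand, right operand, then the operator.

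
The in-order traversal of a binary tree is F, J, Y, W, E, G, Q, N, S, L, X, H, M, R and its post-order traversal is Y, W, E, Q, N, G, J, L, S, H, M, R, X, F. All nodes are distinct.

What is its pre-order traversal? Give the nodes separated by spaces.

The last element of post-order is the root; it splits in-order into left and right subtrees.
Root F: left subtree has 0 nodes { }, right has 13 {J, Y, W, E, G, Q, N, S, L, X, H, M, R}.
  Root X: left subtree has 9 nodes {J, Y, W, E, G, Q, N, S, L}, right has 3 {H, M, R}.
    Root S: left subtree has 7 nodes {J, Y, W, E, G, Q, N}, right has 1 {L}.
      Root J: left subtree has 0 nodes { }, right has 6 {Y, W, E, G, Q, N}.
        Root G: left subtree has 3 nodes {Y, W, E}, right has 2 {Q, N}.
          Root E: left subtree has 2 nodes {Y, W}, right has 0 { }.
            Root W: left subtree has 1 node {Y}, right has 0 { }.
          Root N: left subtree has 1 node {Q}, right has 0 { }.
    Root R: left subtree has 2 nodes {H, M}, right has 0 { }.
      Root M: left subtree has 1 node {H}, right has 0 { }.

F X S J G E W Y N Q L R M H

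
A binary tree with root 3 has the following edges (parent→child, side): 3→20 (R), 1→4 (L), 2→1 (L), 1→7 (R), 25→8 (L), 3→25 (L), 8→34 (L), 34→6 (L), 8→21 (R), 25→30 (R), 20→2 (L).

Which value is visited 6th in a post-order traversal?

Post-order visits the left subtree, then the right subtree, then the node.
At 3: go left to 25.
  At 25: go left to 8.
    At 8: go left to 34.
      At 34: go left to 6.
        6 is a leaf — visit 6.
      At 34: no right child.
      Visit 34.
    At 8: go right to 21.
      21 is a leaf — visit 21.
    Visit 8.
  At 25: go right to 30.
    30 is a leaf — visit 30.
  Visit 25.
At 3: go right to 20.
  At 20: go left to 2.
    At 2: go left to 1.
      At 1: go left to 4.
        4 is a leaf — visit 4.
      At 1: go right to 7.
        7 is a leaf — visit 7.
      Visit 1.
    At 2: no right child.
    Visit 2.
  At 20: no right child.
  Visit 20.
Visit 3.
Full post-order sequence: 6, 34, 21, 8, 30, 25, 4, 7, 1, 2, 20, 3.

25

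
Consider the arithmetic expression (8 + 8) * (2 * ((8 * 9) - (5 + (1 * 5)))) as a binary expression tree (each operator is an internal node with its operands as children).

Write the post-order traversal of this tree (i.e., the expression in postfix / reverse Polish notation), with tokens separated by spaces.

Post-order on an expression tree gives postfix notation: for each operator, emit left operand, right operand, then the operator.

8 8 + 2 8 9 * 5 1 5 * + - * *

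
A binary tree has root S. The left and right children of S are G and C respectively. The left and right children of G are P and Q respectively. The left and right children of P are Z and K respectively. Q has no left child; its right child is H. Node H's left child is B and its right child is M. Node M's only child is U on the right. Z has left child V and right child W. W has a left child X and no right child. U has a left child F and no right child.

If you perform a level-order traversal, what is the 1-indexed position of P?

4

Level-order visits nodes level by level from the root, left to right within each level.
Level 0: S
Level 1: G, C
Level 2: P, Q
Level 3: Z, K, H
Level 4: V, W, B, M
Level 5: X, U
Level 6: F
Full level-order sequence: S, G, C, P, Q, Z, K, H, V, W, B, M, X, U, F.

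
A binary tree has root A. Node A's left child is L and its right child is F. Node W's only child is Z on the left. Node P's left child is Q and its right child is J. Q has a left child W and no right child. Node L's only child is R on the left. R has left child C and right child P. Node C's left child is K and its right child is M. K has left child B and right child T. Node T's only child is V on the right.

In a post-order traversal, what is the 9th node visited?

Q

Post-order visits the left subtree, then the right subtree, then the node.
At A: go left to L.
  At L: go left to R.
    At R: go left to C.
      At C: go left to K.
        At K: go left to B.
          B is a leaf — visit B.
        At K: go right to T.
          At T: no left child.
          At T: go right to V.
            V is a leaf — visit V.
          Visit T.
        Visit K.
      At C: go right to M.
        M is a leaf — visit M.
      Visit C.
    At R: go right to P.
      At P: go left to Q.
        At Q: go left to W.
          At W: go left to Z.
            Z is a leaf — visit Z.
          At W: no right child.
          Visit W.
        At Q: no right child.
        Visit Q.
      At P: go right to J.
        J is a leaf — visit J.
      Visit P.
    Visit R.
  At L: no right child.
  Visit L.
At A: go right to F.
  F is a leaf — visit F.
Visit A.
Full post-order sequence: B, V, T, K, M, C, Z, W, Q, J, P, R, L, F, A.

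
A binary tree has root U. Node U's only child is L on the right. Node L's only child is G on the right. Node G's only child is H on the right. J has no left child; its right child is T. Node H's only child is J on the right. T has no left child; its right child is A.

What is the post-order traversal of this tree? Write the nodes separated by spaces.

Post-order visits the left subtree, then the right subtree, then the node.
At U: no left child.
At U: go right to L.
  At L: no left child.
  At L: go right to G.
    At G: no left child.
    At G: go right to H.
      At H: no left child.
      At H: go right to J.
        At J: no left child.
        At J: go right to T.
          At T: no left child.
          At T: go right to A.
            A is a leaf — visit A.
          Visit T.
        Visit J.
      Visit H.
    Visit G.
  Visit L.
Visit U.

A T J H G L U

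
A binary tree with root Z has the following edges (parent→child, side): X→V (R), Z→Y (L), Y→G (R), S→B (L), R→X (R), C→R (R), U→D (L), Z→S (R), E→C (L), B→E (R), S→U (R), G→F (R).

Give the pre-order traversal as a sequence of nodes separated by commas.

Z, Y, G, F, S, B, E, C, R, X, V, U, D

Pre-order visits the node, then its left subtree, then its right subtree.
Visit Z.
At Z: go left to Y.
  Visit Y.
  At Y: no left child.
  At Y: go right to G.
    Visit G.
    At G: no left child.
    At G: go right to F.
      F is a leaf — visit F.
At Z: go right to S.
  Visit S.
  At S: go left to B.
    Visit B.
    At B: no left child.
    At B: go right to E.
      Visit E.
      At E: go left to C.
        Visit C.
        At C: no left child.
        At C: go right to R.
          Visit R.
          At R: no left child.
          At R: go right to X.
            Visit X.
            At X: no left child.
            At X: go right to V.
              V is a leaf — visit V.
      At E: no right child.
  At S: go right to U.
    Visit U.
    At U: go left to D.
      D is a leaf — visit D.
    At U: no right child.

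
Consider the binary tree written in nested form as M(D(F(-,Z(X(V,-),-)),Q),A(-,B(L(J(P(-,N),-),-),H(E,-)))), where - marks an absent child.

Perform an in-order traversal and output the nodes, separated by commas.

In-order visits the left subtree, then the node, then the right subtree.
At M: go left to D.
  At D: go left to F.
    At F: no left child.
    Visit F.
    At F: go right to Z.
      At Z: go left to X.
        At X: go left to V.
          V is a leaf — visit V.
        Visit X.
        At X: no right child.
      Visit Z.
      At Z: no right child.
  Visit D.
  At D: go right to Q.
    Q is a leaf — visit Q.
Visit M.
At M: go right to A.
  At A: no left child.
  Visit A.
  At A: go right to B.
    At B: go left to L.
      At L: go left to J.
        At J: go left to P.
          At P: no left child.
          Visit P.
          At P: go right to N.
            N is a leaf — visit N.
        Visit J.
        At J: no right child.
      Visit L.
      At L: no right child.
    Visit B.
    At B: go right to H.
      At H: go left to E.
        E is a leaf — visit E.
      Visit H.
      At H: no right child.

F, V, X, Z, D, Q, M, A, P, N, J, L, B, E, H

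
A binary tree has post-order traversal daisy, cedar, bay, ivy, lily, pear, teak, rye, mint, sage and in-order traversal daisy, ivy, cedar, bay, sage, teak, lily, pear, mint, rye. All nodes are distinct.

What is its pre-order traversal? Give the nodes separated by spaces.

The last element of post-order is the root; it splits in-order into left and right subtrees.
Root sage: left subtree has 4 nodes {daisy, ivy, cedar, bay}, right has 5 {teak, lily, pear, mint, rye}.
  Root ivy: left subtree has 1 node {daisy}, right has 2 {cedar, bay}.
    Root bay: left subtree has 1 node {cedar}, right has 0 { }.
  Root mint: left subtree has 3 nodes {teak, lily, pear}, right has 1 {rye}.
    Root teak: left subtree has 0 nodes { }, right has 2 {lily, pear}.
      Root pear: left subtree has 1 node {lily}, right has 0 { }.

sage ivy daisy bay cedar mint teak pear lily rye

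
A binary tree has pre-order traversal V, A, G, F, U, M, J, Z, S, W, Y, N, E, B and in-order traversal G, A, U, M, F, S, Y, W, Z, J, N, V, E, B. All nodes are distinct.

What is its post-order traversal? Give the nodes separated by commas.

G, M, U, Y, W, S, Z, N, J, F, A, B, E, V

The first element of pre-order is the root; it splits in-order into left and right subtrees.
Root V: left subtree has 11 nodes {G, A, U, M, F, S, Y, W, Z, J, N}, right has 2 {E, B}.
  Root A: left subtree has 1 node {G}, right has 9 {U, M, F, S, Y, W, Z, J, N}.
    Root F: left subtree has 2 nodes {U, M}, right has 6 {S, Y, W, Z, J, N}.
      Root U: left subtree has 0 nodes { }, right has 1 {M}.
      Root J: left subtree has 4 nodes {S, Y, W, Z}, right has 1 {N}.
        Root Z: left subtree has 3 nodes {S, Y, W}, right has 0 { }.
          Root S: left subtree has 0 nodes { }, right has 2 {Y, W}.
            Root W: left subtree has 1 node {Y}, right has 0 { }.
  Root E: left subtree has 0 nodes { }, right has 1 {B}.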